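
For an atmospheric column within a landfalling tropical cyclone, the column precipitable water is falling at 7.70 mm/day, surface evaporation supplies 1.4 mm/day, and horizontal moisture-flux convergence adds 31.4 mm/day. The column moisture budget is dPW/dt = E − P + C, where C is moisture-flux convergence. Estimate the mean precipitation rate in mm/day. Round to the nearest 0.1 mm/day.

P ≈ 40.5 mm/day

dPW/dt = -7.70 mm/day.
P = E + C − dPW/dt = 1.4 + (31.4) − (-7.70) = 40.5 mm/day.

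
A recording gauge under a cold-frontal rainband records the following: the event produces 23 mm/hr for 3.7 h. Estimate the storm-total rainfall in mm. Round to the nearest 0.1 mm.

Total = Σ Rᵢ Δtᵢ = 23 × 3.7
      = 85.1 = 85.1 mm.

total ≈ 85.1 mm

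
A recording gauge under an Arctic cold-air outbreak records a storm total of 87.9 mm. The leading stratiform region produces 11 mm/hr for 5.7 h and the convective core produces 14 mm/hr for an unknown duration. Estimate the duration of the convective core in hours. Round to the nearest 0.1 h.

duration ≈ 1.8 h

Known phases: 11 × 5.7 = 62.7 mm.
Remaining depth = 87.9 − 62.7 = 25.2 mm.
Duration = 25.2 / 14 = 1.8 h.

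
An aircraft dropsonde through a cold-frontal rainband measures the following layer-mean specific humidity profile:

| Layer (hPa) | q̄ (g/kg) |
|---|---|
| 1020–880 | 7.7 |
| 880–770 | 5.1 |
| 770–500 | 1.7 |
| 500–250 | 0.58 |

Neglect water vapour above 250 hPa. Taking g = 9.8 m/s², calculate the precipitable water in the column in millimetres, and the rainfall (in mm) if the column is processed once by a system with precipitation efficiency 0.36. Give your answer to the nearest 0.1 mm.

Precipitable water is the column-integrated vapour mass per unit area: PW = (1/g) Σ q̄ Δp, with q in kg/kg and Δp in Pa (1 kg/m² of water = 1 mm).
Layer 1020–880 hPa: Δp = 140 hPa = 14000 Pa, q̄ = 0.0077 kg/kg → 0.0077 × 14000 / 9.8 = 11.00 mm
Layer 880–770 hPa: Δp = 110 hPa = 11000 Pa, q̄ = 0.0051 kg/kg → 0.0051 × 11000 / 9.8 = 5.72 mm
Layer 770–500 hPa: Δp = 270 hPa = 27000 Pa, q̄ = 0.0017 kg/kg → 0.0017 × 27000 / 9.8 = 4.68 mm
Layer 500–250 hPa: Δp = 250 hPa = 25000 Pa, q̄ = 0.00058 kg/kg → 0.00058 × 25000 / 9.8 = 1.48 mm
PW = 11.00 + 5.72 + 4.68 + 1.48 = 22.88 ≈ 22.9 mm.
Rainfall = ε × PW = 0.36 × 22.9 = 8.2 mm.

PW ≈ 22.9 mm; rainfall ≈ 8.2 mm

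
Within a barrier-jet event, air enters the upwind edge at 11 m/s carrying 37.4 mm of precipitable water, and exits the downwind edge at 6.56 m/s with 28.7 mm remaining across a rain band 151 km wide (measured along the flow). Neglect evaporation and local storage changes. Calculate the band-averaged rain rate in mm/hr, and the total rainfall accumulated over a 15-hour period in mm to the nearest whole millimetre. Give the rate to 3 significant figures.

R ≈ 5.32 mm/hr; total ≈ 80 mm

Column moisture flux per unit crosswind length is F = V × PW.
Inflow: F_in = 11 × 37.4 = 411.4 mm·m/s
Outflow: F_out = 6.56 × 28.7 = 188.272 mm·m/s
Steady-state rate R = (F_in − F_out)/L = (411.4 − 188.272) / 151000 m = 1.478e-03 mm/s.
R = 1.478e-03 × 3600 = 5.32 mm/hr.
Over 15 h: total = 5.32 × 15 = 79.8 ≈ 80 mm.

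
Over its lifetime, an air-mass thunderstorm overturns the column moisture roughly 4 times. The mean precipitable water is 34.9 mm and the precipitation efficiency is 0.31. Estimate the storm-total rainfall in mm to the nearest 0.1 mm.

rainfall ≈ 43.3 mm

Each cycle deposits ε × PW = 0.31 × 34.9 = 10.819 mm.
Over 4 cycles: 4 × 10.819 = 43.3 mm.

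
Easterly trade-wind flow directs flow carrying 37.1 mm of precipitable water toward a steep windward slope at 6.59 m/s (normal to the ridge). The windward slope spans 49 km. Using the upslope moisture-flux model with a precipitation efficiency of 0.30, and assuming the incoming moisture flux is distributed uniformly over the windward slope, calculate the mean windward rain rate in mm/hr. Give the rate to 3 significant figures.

Incoming column moisture flux per unit ridge length: F = V × PW = 6.59 × 37.1 = 244.489 mm·m/s.
Spread over the 49 km slope with efficiency ε = 0.30: R = ε·F/W = 0.30 × 244.489 / 49000 m = 1.497e-03 mm/s.
R = 1.497e-03 × 3600 = 5.39 mm/hr.

R ≈ 5.39 mm/hr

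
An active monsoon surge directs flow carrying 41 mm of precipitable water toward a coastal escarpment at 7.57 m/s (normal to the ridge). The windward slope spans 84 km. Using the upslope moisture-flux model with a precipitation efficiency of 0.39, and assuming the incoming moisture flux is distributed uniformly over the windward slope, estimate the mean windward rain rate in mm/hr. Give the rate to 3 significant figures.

Incoming column moisture flux per unit ridge length: F = V × PW = 7.57 × 41 = 310.37 mm·m/s.
Spread over the 84 km slope with efficiency ε = 0.39: R = ε·F/W = 0.39 × 310.37 / 84000 m = 1.441e-03 mm/s.
R = 1.441e-03 × 3600 = 5.19 mm/hr.

R ≈ 5.19 mm/hr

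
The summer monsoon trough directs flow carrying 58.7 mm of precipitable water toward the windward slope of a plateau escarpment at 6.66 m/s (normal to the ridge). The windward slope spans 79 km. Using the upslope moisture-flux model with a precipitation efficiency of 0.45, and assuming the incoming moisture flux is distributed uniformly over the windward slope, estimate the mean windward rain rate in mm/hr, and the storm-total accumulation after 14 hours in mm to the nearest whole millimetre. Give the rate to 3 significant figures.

R ≈ 8.02 mm/hr; total ≈ 112 mm

Incoming column moisture flux per unit ridge length: F = V × PW = 6.66 × 58.7 = 390.942 mm·m/s.
Spread over the 79 km slope with efficiency ε = 0.45: R = ε·F/W = 0.45 × 390.942 / 79000 m = 2.227e-03 mm/s.
R = 2.227e-03 × 3600 = 8.02 mm/hr.
Over 14 h: total = 8.02 × 14 = 112.28 ≈ 112 mm.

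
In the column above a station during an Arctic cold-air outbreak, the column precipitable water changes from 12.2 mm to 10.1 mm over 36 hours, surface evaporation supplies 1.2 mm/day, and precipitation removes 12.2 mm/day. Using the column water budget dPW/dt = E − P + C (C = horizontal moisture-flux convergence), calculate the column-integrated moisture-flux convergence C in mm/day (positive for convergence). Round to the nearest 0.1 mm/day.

dPW/dt = (10.1 − 12.2) mm / (36/24 day) = -1.400 mm/day.
C = dPW/dt − E + P = (-1.400) − 1.2 + 12.2 = 9.6 mm/day.

C ≈ 9.6 mm/day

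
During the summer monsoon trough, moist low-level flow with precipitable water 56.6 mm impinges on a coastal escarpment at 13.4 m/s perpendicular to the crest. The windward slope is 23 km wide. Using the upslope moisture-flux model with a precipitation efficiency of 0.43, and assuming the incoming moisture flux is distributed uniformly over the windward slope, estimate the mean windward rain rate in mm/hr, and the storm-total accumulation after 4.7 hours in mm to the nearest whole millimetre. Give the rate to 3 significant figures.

R ≈ 51.0 mm/hr; total ≈ 240 mm

Incoming column moisture flux per unit ridge length: F = V × PW = 13.4 × 56.6 = 758.44 mm·m/s.
Spread over the 23 km slope with efficiency ε = 0.43: R = ε·F/W = 0.43 × 758.44 / 23000 m = 1.418e-02 mm/s.
R = 1.418e-02 × 3600 = 51.0 mm/hr.
Over 4.7 h: total = 51.0 × 4.7 = 239.7 ≈ 240 mm.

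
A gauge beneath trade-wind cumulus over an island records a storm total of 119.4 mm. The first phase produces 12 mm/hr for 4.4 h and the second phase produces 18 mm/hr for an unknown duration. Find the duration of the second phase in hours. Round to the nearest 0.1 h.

Known phases: 12 × 4.4 = 52.8 mm.
Remaining depth = 119.4 − 52.8 = 66.6 mm.
Duration = 66.6 / 18 = 3.7 h.

duration ≈ 3.7 h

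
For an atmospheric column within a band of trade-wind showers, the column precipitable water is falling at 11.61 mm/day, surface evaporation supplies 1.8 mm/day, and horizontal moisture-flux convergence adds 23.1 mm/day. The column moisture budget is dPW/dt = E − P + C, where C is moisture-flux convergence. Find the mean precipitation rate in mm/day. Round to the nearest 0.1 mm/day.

P ≈ 36.5 mm/day

dPW/dt = -11.61 mm/day.
P = E + C − dPW/dt = 1.8 + (23.1) − (-11.61) = 36.5 mm/day.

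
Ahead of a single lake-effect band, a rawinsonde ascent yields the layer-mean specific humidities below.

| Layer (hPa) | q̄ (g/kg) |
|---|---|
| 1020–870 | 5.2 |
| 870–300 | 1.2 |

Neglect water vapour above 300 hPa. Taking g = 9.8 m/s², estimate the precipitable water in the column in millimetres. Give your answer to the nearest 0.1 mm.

PW ≈ 14.9 mm

Precipitable water is the column-integrated vapour mass per unit area: PW = (1/g) Σ q̄ Δp, with q in kg/kg and Δp in Pa (1 kg/m² of water = 1 mm).
Layer 1020–870 hPa: Δp = 150 hPa = 15000 Pa, q̄ = 0.0052 kg/kg → 0.0052 × 15000 / 9.8 = 7.96 mm
Layer 870–300 hPa: Δp = 570 hPa = 57000 Pa, q̄ = 0.0012 kg/kg → 0.0012 × 57000 / 9.8 = 6.98 mm
PW = 7.96 + 6.98 = 14.94 ≈ 14.9 mm.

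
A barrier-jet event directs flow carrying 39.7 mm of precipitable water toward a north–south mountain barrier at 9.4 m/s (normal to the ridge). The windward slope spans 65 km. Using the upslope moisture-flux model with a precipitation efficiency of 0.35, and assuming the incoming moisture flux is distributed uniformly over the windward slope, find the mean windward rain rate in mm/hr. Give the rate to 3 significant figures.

Incoming column moisture flux per unit ridge length: F = V × PW = 9.4 × 39.7 = 373.18 mm·m/s.
Spread over the 65 km slope with efficiency ε = 0.35: R = ε·F/W = 0.35 × 373.18 / 65000 m = 2.009e-03 mm/s.
R = 2.009e-03 × 3600 = 7.23 mm/hr.

R ≈ 7.23 mm/hr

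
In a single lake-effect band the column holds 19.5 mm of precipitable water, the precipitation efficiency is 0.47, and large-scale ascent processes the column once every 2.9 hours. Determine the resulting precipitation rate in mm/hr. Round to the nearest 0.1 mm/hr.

R ≈ 3.2 mm/hr

Each overturning extracts ε × PW = 0.47 × 19.5 = 9.165 mm.
Rate = ε·PW / τ = 9.165 / 2.9 h = 3.2 mm/hr.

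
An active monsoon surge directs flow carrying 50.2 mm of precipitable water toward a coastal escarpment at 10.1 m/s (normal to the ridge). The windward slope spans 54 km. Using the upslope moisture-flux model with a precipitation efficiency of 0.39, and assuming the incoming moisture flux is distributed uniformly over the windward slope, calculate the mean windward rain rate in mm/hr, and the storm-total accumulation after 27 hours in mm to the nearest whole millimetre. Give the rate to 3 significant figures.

R ≈ 13.2 mm/hr; total ≈ 356 mm

Incoming column moisture flux per unit ridge length: F = V × PW = 10.1 × 50.2 = 507.02 mm·m/s.
Spread over the 54 km slope with efficiency ε = 0.39: R = ε·F/W = 0.39 × 507.02 / 54000 m = 3.662e-03 mm/s.
R = 3.662e-03 × 3600 = 13.2 mm/hr.
Over 27 h: total = 13.2 × 27 = 356.4 ≈ 356 mm.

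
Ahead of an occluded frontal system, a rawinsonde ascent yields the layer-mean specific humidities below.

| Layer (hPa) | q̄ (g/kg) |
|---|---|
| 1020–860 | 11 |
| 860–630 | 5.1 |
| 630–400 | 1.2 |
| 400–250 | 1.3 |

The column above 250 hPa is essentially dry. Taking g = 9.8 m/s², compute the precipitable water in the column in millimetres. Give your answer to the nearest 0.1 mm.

Precipitable water is the column-integrated vapour mass per unit area: PW = (1/g) Σ q̄ Δp, with q in kg/kg and Δp in Pa (1 kg/m² of water = 1 mm).
Layer 1020–860 hPa: Δp = 160 hPa = 16000 Pa, q̄ = 0.011 kg/kg → 0.011 × 16000 / 9.8 = 17.96 mm
Layer 860–630 hPa: Δp = 230 hPa = 23000 Pa, q̄ = 0.0051 kg/kg → 0.0051 × 23000 / 9.8 = 11.97 mm
Layer 630–400 hPa: Δp = 230 hPa = 23000 Pa, q̄ = 0.0012 kg/kg → 0.0012 × 23000 / 9.8 = 2.82 mm
Layer 400–250 hPa: Δp = 150 hPa = 15000 Pa, q̄ = 0.0013 kg/kg → 0.0013 × 15000 / 9.8 = 1.99 mm
PW = 17.96 + 11.97 + 2.82 + 1.99 = 34.74 ≈ 34.7 mm.

PW ≈ 34.7 mm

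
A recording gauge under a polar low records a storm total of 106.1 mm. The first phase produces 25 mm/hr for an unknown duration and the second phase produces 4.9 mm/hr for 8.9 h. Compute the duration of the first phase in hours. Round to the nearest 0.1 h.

Known phases: 4.9 × 8.9 = 43.61 mm.
Remaining depth = 106.1 − 43.61 = 62.49 mm.
Duration = 62.49 / 25 = 2.5 h.

duration ≈ 2.5 h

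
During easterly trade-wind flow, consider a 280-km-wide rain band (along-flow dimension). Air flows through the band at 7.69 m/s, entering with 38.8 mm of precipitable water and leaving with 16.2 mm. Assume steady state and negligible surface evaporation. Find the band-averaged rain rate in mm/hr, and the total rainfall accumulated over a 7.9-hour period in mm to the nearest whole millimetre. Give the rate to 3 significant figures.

Column moisture flux per unit crosswind length is F = V × PW.
Inflow: F_in = 7.69 × 38.8 = 298.372 mm·m/s
Outflow: F_out = 7.69 × 16.2 = 124.578 mm·m/s
Steady-state rate R = (F_in − F_out)/L = (298.372 − 124.578) / 280000 m = 6.207e-04 mm/s.
R = 6.207e-04 × 3600 = 2.23 mm/hr.
Over 7.9 h: total = 2.23 × 7.9 = 17.617 ≈ 18 mm.

R ≈ 2.23 mm/hr; total ≈ 18 mm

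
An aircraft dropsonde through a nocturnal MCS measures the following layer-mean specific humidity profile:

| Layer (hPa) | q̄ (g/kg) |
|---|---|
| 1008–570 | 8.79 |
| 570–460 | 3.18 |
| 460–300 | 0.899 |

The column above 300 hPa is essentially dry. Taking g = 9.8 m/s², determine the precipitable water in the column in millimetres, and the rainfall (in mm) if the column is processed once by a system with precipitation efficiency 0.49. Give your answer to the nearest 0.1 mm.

PW ≈ 44.3 mm; rainfall ≈ 21.7 mm

Precipitable water is the column-integrated vapour mass per unit area: PW = (1/g) Σ q̄ Δp, with q in kg/kg and Δp in Pa (1 kg/m² of water = 1 mm).
Layer 1008–570 hPa: Δp = 438 hPa = 43800 Pa, q̄ = 0.00879 kg/kg → 0.00879 × 43800 / 9.8 = 39.29 mm
Layer 570–460 hPa: Δp = 110 hPa = 11000 Pa, q̄ = 0.00318 kg/kg → 0.00318 × 11000 / 9.8 = 3.57 mm
Layer 460–300 hPa: Δp = 160 hPa = 16000 Pa, q̄ = 0.000899 kg/kg → 0.000899 × 16000 / 9.8 = 1.47 mm
PW = 39.29 + 3.57 + 1.47 = 44.33 ≈ 44.3 mm.
Rainfall = ε × PW = 0.49 × 44.3 = 21.7 mm.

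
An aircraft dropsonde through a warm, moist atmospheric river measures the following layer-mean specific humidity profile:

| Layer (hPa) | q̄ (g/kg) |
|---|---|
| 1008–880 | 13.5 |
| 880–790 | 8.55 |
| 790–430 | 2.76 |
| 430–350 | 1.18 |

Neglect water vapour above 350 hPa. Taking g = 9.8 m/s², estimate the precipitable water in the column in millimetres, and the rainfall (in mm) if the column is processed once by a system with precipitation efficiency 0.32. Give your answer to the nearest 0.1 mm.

Precipitable water is the column-integrated vapour mass per unit area: PW = (1/g) Σ q̄ Δp, with q in kg/kg and Δp in Pa (1 kg/m² of water = 1 mm).
Layer 1008–880 hPa: Δp = 128 hPa = 12800 Pa, q̄ = 0.0135 kg/kg → 0.0135 × 12800 / 9.8 = 17.63 mm
Layer 880–790 hPa: Δp = 90 hPa = 9000 Pa, q̄ = 0.00855 kg/kg → 0.00855 × 9000 / 9.8 = 7.85 mm
Layer 790–430 hPa: Δp = 360 hPa = 36000 Pa, q̄ = 0.00276 kg/kg → 0.00276 × 36000 / 9.8 = 10.14 mm
Layer 430–350 hPa: Δp = 80 hPa = 8000 Pa, q̄ = 0.00118 kg/kg → 0.00118 × 8000 / 9.8 = 0.96 mm
PW = 17.63 + 7.85 + 10.14 + 0.96 = 36.58 ≈ 36.6 mm.
Rainfall = ε × PW = 0.32 × 36.6 = 11.7 mm.

PW ≈ 36.6 mm; rainfall ≈ 11.7 mm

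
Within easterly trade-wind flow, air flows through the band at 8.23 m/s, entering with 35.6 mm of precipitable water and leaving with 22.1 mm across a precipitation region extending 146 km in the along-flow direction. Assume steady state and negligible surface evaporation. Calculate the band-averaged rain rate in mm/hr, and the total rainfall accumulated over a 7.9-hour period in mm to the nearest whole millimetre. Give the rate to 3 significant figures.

Column moisture flux per unit crosswind length is F = V × PW.
Inflow: F_in = 8.23 × 35.6 = 292.988 mm·m/s
Outflow: F_out = 8.23 × 22.1 = 181.883 mm·m/s
Steady-state rate R = (F_in − F_out)/L = (292.988 − 181.883) / 146000 m = 7.610e-04 mm/s.
R = 7.610e-04 × 3600 = 2.74 mm/hr.
Over 7.9 h: total = 2.74 × 7.9 = 21.646 ≈ 22 mm.

R ≈ 2.74 mm/hr; total ≈ 22 mm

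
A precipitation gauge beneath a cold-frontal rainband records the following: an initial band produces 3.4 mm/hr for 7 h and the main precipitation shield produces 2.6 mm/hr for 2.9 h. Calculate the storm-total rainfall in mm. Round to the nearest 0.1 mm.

total ≈ 31.3 mm

Total = Σ Rᵢ Δtᵢ = 3.4 × 7 + 2.6 × 2.9
      = 23.8 + 7.54 = 31.3 mm.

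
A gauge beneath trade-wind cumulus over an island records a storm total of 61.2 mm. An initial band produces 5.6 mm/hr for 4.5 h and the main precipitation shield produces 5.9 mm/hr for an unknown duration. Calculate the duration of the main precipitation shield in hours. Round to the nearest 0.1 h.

duration ≈ 6.1 h

Known phases: 5.6 × 4.5 = 25.2 mm.
Remaining depth = 61.2 − 25.2 = 36 mm.
Duration = 36 / 5.9 = 6.1 h.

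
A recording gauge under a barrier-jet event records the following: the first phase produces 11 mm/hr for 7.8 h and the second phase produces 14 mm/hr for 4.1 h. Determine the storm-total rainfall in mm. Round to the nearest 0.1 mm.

total ≈ 143.2 mm

Total = Σ Rᵢ Δtᵢ = 11 × 7.8 + 14 × 4.1
      = 85.8 + 57.4 = 143.2 mm.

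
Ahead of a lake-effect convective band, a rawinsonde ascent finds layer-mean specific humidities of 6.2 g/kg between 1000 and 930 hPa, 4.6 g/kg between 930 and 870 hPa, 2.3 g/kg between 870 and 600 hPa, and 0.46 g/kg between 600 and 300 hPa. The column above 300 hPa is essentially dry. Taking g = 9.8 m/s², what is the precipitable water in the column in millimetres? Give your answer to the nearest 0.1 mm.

PW ≈ 15.0 mm

Precipitable water is the column-integrated vapour mass per unit area: PW = (1/g) Σ q̄ Δp, with q in kg/kg and Δp in Pa (1 kg/m² of water = 1 mm).
Layer 1000–930 hPa: Δp = 70 hPa = 7000 Pa, q̄ = 0.0062 kg/kg → 0.0062 × 7000 / 9.8 = 4.43 mm
Layer 930–870 hPa: Δp = 60 hPa = 6000 Pa, q̄ = 0.0046 kg/kg → 0.0046 × 6000 / 9.8 = 2.82 mm
Layer 870–600 hPa: Δp = 270 hPa = 27000 Pa, q̄ = 0.0023 kg/kg → 0.0023 × 27000 / 9.8 = 6.34 mm
Layer 600–300 hPa: Δp = 300 hPa = 30000 Pa, q̄ = 0.00046 kg/kg → 0.00046 × 30000 / 9.8 = 1.41 mm
PW = 4.43 + 2.82 + 6.34 + 1.41 = 15.00 ≈ 15.0 mm.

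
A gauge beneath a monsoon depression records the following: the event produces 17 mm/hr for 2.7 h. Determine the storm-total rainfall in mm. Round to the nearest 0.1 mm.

Total = Σ Rᵢ Δtᵢ = 17 × 2.7
      = 45.9 = 45.9 mm.

total ≈ 45.9 mm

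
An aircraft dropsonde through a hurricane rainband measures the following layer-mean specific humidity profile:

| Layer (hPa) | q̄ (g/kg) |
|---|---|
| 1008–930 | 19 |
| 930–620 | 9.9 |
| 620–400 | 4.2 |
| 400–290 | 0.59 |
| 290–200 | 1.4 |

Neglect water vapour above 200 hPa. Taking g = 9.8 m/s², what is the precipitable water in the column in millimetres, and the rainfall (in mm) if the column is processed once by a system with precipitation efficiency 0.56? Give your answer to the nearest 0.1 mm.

Precipitable water is the column-integrated vapour mass per unit area: PW = (1/g) Σ q̄ Δp, with q in kg/kg and Δp in Pa (1 kg/m² of water = 1 mm).
Layer 1008–930 hPa: Δp = 78 hPa = 7800 Pa, q̄ = 0.019 kg/kg → 0.019 × 7800 / 9.8 = 15.12 mm
Layer 930–620 hPa: Δp = 310 hPa = 31000 Pa, q̄ = 0.0099 kg/kg → 0.0099 × 31000 / 9.8 = 31.32 mm
Layer 620–400 hPa: Δp = 220 hPa = 22000 Pa, q̄ = 0.0042 kg/kg → 0.0042 × 22000 / 9.8 = 9.43 mm
Layer 400–290 hPa: Δp = 110 hPa = 11000 Pa, q̄ = 0.00059 kg/kg → 0.00059 × 11000 / 9.8 = 0.66 mm
Layer 290–200 hPa: Δp = 90 hPa = 9000 Pa, q̄ = 0.0014 kg/kg → 0.0014 × 9000 / 9.8 = 1.29 mm
PW = 15.12 + 31.32 + 9.43 + 0.66 + 1.29 = 57.82 ≈ 57.8 mm.
Rainfall = ε × PW = 0.56 × 57.8 = 32.4 mm.

PW ≈ 57.8 mm; rainfall ≈ 32.4 mm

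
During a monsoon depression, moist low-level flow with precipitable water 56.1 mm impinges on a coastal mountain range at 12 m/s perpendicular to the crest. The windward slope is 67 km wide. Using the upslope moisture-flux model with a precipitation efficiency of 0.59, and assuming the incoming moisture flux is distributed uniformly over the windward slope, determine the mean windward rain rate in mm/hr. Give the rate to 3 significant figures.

R ≈ 21.3 mm/hr

Incoming column moisture flux per unit ridge length: F = V × PW = 12 × 56.1 = 673.2 mm·m/s.
Spread over the 67 km slope with efficiency ε = 0.59: R = ε·F/W = 0.59 × 673.2 / 67000 m = 5.928e-03 mm/s.
R = 5.928e-03 × 3600 = 21.3 mm/hr.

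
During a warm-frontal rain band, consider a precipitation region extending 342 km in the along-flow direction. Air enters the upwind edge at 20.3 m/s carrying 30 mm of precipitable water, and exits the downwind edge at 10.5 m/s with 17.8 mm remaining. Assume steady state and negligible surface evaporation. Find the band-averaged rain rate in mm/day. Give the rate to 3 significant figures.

R ≈ 107 mm/day

Column moisture flux per unit crosswind length is F = V × PW.
Inflow: F_in = 20.3 × 30 = 609 mm·m/s
Outflow: F_out = 10.5 × 17.8 = 186.9 mm·m/s
Steady-state rate R = (F_in − F_out)/L = (609 − 186.9) / 342000 m = 1.234e-03 mm/s.
R = 1.234e-03 × 3600 × 24 = 107 mm/day.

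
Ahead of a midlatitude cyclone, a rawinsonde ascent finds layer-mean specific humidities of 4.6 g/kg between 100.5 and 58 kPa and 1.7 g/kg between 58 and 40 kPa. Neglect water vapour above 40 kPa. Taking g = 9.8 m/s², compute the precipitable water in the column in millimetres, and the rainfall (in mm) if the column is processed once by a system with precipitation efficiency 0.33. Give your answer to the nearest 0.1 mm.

PW ≈ 23.1 mm; rainfall ≈ 7.6 mm

Precipitable water is the column-integrated vapour mass per unit area: PW = (1/g) Σ q̄ Δp, with q in kg/kg and Δp in Pa (1 kg/m² of water = 1 mm).
Layer 100.5–58 kPa: Δp = 425 hPa = 42500 Pa, q̄ = 0.0046 kg/kg → 0.0046 × 42500 / 9.8 = 19.95 mm
Layer 58–40 kPa: Δp = 180 hPa = 18000 Pa, q̄ = 0.0017 kg/kg → 0.0017 × 18000 / 9.8 = 3.12 mm
PW = 19.95 + 3.12 = 23.07 ≈ 23.1 mm.
Rainfall = ε × PW = 0.33 × 23.1 = 7.6 mm.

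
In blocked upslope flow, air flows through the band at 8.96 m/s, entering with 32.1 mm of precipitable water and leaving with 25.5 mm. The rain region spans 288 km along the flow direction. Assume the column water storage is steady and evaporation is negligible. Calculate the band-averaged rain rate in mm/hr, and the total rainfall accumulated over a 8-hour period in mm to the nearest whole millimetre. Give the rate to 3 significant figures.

R ≈ 0.739 mm/hr; total ≈ 6 mm

Column moisture flux per unit crosswind length is F = V × PW.
Inflow: F_in = 8.96 × 32.1 = 287.616 mm·m/s
Outflow: F_out = 8.96 × 25.5 = 228.48 mm·m/s
Steady-state rate R = (F_in − F_out)/L = (287.616 − 228.48) / 288000 m = 2.053e-04 mm/s.
R = 2.053e-04 × 3600 = 0.739 mm/hr.
Over 8 h: total = 0.739 × 8 = 5.912 ≈ 6 mm.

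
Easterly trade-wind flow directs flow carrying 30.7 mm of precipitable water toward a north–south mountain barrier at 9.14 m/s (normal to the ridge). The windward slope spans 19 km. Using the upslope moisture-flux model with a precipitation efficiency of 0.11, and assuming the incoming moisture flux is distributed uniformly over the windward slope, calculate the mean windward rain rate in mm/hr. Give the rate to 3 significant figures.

Incoming column moisture flux per unit ridge length: F = V × PW = 9.14 × 30.7 = 280.598 mm·m/s.
Spread over the 19 km slope with efficiency ε = 0.11: R = ε·F/W = 0.11 × 280.598 / 19000 m = 1.625e-03 mm/s.
R = 1.625e-03 × 3600 = 5.85 mm/hr.

R ≈ 5.85 mm/hr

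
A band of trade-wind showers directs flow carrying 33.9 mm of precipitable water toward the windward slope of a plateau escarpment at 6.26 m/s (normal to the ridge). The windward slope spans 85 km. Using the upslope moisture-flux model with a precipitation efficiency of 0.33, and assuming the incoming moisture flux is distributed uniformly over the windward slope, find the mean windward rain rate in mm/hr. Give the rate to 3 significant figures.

Incoming column moisture flux per unit ridge length: F = V × PW = 6.26 × 33.9 = 212.214 mm·m/s.
Spread over the 85 km slope with efficiency ε = 0.33: R = ε·F/W = 0.33 × 212.214 / 85000 m = 8.239e-04 mm/s.
R = 8.239e-04 × 3600 = 2.97 mm/hr.

R ≈ 2.97 mm/hr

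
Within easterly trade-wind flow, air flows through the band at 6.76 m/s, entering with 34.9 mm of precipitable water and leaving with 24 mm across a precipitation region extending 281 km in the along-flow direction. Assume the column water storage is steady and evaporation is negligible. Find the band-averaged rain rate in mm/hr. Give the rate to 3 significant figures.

R ≈ 0.944 mm/hr

Column moisture flux per unit crosswind length is F = V × PW.
Inflow: F_in = 6.76 × 34.9 = 235.924 mm·m/s
Outflow: F_out = 6.76 × 24 = 162.24 mm·m/s
Steady-state rate R = (F_in − F_out)/L = (235.924 − 162.24) / 281000 m = 2.622e-04 mm/s.
R = 2.622e-04 × 3600 = 0.944 mm/hr.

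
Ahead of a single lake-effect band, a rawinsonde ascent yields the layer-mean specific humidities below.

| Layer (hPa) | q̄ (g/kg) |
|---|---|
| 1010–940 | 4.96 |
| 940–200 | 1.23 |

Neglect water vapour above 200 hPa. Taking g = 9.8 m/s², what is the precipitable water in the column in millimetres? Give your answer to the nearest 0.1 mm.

PW ≈ 12.8 mm

Precipitable water is the column-integrated vapour mass per unit area: PW = (1/g) Σ q̄ Δp, with q in kg/kg and Δp in Pa (1 kg/m² of water = 1 mm).
Layer 1010–940 hPa: Δp = 70 hPa = 7000 Pa, q̄ = 0.00496 kg/kg → 0.00496 × 7000 / 9.8 = 3.54 mm
Layer 940–200 hPa: Δp = 740 hPa = 74000 Pa, q̄ = 0.00123 kg/kg → 0.00123 × 74000 / 9.8 = 9.29 mm
PW = 3.54 + 9.29 = 12.83 ≈ 12.8 mm.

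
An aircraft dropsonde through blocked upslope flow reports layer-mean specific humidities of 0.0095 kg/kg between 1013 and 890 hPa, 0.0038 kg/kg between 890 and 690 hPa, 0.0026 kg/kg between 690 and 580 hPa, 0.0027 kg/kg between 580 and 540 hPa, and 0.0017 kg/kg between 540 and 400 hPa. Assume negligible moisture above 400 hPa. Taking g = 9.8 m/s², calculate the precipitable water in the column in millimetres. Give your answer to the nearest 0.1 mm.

Precipitable water is the column-integrated vapour mass per unit area: PW = (1/g) Σ q̄ Δp, with q in kg/kg and Δp in Pa (1 kg/m² of water = 1 mm).
Layer 1013–890 hPa: Δp = 123 hPa = 12300 Pa, q̄ = 0.0095 kg/kg → 0.0095 × 12300 / 9.8 = 11.92 mm
Layer 890–690 hPa: Δp = 200 hPa = 20000 Pa, q̄ = 0.0038 kg/kg → 0.0038 × 20000 / 9.8 = 7.76 mm
Layer 690–580 hPa: Δp = 110 hPa = 11000 Pa, q̄ = 0.0026 kg/kg → 0.0026 × 11000 / 9.8 = 2.92 mm
Layer 580–540 hPa: Δp = 40 hPa = 4000 Pa, q̄ = 0.0027 kg/kg → 0.0027 × 4000 / 9.8 = 1.10 mm
Layer 540–400 hPa: Δp = 140 hPa = 14000 Pa, q̄ = 0.0017 kg/kg → 0.0017 × 14000 / 9.8 = 2.43 mm
PW = 11.92 + 7.76 + 2.92 + 1.10 + 2.43 = 26.13 ≈ 26.1 mm.

PW ≈ 26.1 mm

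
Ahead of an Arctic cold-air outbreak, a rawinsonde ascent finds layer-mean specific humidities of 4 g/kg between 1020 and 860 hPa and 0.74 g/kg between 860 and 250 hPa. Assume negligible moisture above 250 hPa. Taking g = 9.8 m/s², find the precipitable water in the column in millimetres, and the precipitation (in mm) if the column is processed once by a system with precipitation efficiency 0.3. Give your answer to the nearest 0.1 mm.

Precipitable water is the column-integrated vapour mass per unit area: PW = (1/g) Σ q̄ Δp, with q in kg/kg and Δp in Pa (1 kg/m² of water = 1 mm).
Layer 1020–860 hPa: Δp = 160 hPa = 16000 Pa, q̄ = 0.004 kg/kg → 0.004 × 16000 / 9.8 = 6.53 mm
Layer 860–250 hPa: Δp = 610 hPa = 61000 Pa, q̄ = 0.00074 kg/kg → 0.00074 × 61000 / 9.8 = 4.61 mm
PW = 6.53 + 4.61 = 11.14 ≈ 11.1 mm.
Precipitation = ε × PW = 0.3 × 11.1 = 3.3 mm.

PW ≈ 11.1 mm; precipitation ≈ 3.3 mm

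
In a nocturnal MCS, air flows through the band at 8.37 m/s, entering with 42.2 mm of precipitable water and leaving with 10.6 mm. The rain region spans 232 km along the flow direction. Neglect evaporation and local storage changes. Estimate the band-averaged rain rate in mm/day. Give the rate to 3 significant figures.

Column moisture flux per unit crosswind length is F = V × PW.
Inflow: F_in = 8.37 × 42.2 = 353.214 mm·m/s
Outflow: F_out = 8.37 × 10.6 = 88.722 mm·m/s
Steady-state rate R = (F_in − F_out)/L = (353.214 − 88.722) / 232000 m = 1.140e-03 mm/s.
R = 1.140e-03 × 3600 × 24 = 98.5 mm/day.

R ≈ 98.5 mm/day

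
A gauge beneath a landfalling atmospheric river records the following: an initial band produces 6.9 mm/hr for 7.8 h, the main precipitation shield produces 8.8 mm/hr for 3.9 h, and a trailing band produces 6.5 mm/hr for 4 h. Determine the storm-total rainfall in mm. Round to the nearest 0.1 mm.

total ≈ 114.1 mm

Total = Σ Rᵢ Δtᵢ = 6.9 × 7.8 + 8.8 × 3.9 + 6.5 × 4
      = 53.82 + 34.32 + 26 = 114.1 mm.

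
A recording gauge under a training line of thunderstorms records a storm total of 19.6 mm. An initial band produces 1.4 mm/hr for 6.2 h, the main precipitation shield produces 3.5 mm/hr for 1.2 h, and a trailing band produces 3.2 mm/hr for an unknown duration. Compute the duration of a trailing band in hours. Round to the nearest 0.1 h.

duration ≈ 2.1 h

Known phases: 1.4 × 6.2 + 3.5 × 1.2 = 8.68 + 4.2 = 12.88 mm.
Remaining depth = 19.6 − 12.88 = 6.72 mm.
Duration = 6.72 / 3.2 = 2.1 h.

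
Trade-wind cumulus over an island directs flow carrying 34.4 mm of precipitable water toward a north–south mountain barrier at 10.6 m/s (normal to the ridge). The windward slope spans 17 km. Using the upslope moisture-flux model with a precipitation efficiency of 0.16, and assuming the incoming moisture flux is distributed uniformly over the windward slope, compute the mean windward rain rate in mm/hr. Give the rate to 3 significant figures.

R ≈ 12.4 mm/hr

Incoming column moisture flux per unit ridge length: F = V × PW = 10.6 × 34.4 = 364.64 mm·m/s.
Spread over the 17 km slope with efficiency ε = 0.16: R = ε·F/W = 0.16 × 364.64 / 17000 m = 3.432e-03 mm/s.
R = 3.432e-03 × 3600 = 12.4 mm/hr.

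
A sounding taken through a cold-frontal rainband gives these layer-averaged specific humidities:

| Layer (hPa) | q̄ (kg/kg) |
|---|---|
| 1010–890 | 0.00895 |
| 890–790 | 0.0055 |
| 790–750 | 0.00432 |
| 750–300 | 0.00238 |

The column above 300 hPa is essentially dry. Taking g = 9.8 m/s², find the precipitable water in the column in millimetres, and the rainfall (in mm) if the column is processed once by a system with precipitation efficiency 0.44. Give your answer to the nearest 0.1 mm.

PW ≈ 29.3 mm; rainfall ≈ 12.9 mm

Precipitable water is the column-integrated vapour mass per unit area: PW = (1/g) Σ q̄ Δp, with q in kg/kg and Δp in Pa (1 kg/m² of water = 1 mm).
Layer 1010–890 hPa: Δp = 120 hPa = 12000 Pa, q̄ = 0.00895 kg/kg → 0.00895 × 12000 / 9.8 = 10.96 mm
Layer 890–790 hPa: Δp = 100 hPa = 10000 Pa, q̄ = 0.0055 kg/kg → 0.0055 × 10000 / 9.8 = 5.61 mm
Layer 790–750 hPa: Δp = 40 hPa = 4000 Pa, q̄ = 0.00432 kg/kg → 0.00432 × 4000 / 9.8 = 1.76 mm
Layer 750–300 hPa: Δp = 450 hPa = 45000 Pa, q̄ = 0.00238 kg/kg → 0.00238 × 45000 / 9.8 = 10.93 mm
PW = 10.96 + 5.61 + 1.76 + 10.93 = 29.26 ≈ 29.3 mm.
Rainfall = ε × PW = 0.44 × 29.3 = 12.9 mm.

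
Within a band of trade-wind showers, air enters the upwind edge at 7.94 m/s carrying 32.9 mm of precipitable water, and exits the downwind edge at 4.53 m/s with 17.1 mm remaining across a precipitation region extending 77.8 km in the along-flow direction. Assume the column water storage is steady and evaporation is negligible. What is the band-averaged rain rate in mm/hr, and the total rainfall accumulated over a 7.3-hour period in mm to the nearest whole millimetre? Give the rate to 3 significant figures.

R ≈ 8.50 mm/hr; total ≈ 62 mm

Column moisture flux per unit crosswind length is F = V × PW.
Inflow: F_in = 7.94 × 32.9 = 261.226 mm·m/s
Outflow: F_out = 4.53 × 17.1 = 77.463 mm·m/s
Steady-state rate R = (F_in − F_out)/L = (261.226 − 77.463) / 77800 m = 2.362e-03 mm/s.
R = 2.362e-03 × 3600 = 8.50 mm/hr.
Over 7.3 h: total = 8.50 × 7.3 = 62.05 ≈ 62 mm.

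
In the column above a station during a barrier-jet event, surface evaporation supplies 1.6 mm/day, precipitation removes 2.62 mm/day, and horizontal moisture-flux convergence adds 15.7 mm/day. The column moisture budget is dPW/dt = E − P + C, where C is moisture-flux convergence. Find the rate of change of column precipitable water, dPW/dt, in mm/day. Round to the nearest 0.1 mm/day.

dPW/dt = E − P + C = 1.6 − 2.62 + (15.7) = 14.7 mm/day.

dPW/dt ≈ 14.7 mm/day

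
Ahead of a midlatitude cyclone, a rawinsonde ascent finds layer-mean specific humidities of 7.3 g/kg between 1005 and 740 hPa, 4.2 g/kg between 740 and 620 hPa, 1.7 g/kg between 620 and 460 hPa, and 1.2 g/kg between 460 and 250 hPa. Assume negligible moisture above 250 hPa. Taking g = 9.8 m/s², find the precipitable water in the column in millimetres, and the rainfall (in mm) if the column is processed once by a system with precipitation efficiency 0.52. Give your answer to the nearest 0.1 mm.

PW ≈ 30.2 mm; rainfall ≈ 15.7 mm

Precipitable water is the column-integrated vapour mass per unit area: PW = (1/g) Σ q̄ Δp, with q in kg/kg and Δp in Pa (1 kg/m² of water = 1 mm).
Layer 1005–740 hPa: Δp = 265 hPa = 26500 Pa, q̄ = 0.0073 kg/kg → 0.0073 × 26500 / 9.8 = 19.74 mm
Layer 740–620 hPa: Δp = 120 hPa = 12000 Pa, q̄ = 0.0042 kg/kg → 0.0042 × 12000 / 9.8 = 5.14 mm
Layer 620–460 hPa: Δp = 160 hPa = 16000 Pa, q̄ = 0.0017 kg/kg → 0.0017 × 16000 / 9.8 = 2.78 mm
Layer 460–250 hPa: Δp = 210 hPa = 21000 Pa, q̄ = 0.0012 kg/kg → 0.0012 × 21000 / 9.8 = 2.57 mm
PW = 19.74 + 5.14 + 2.78 + 2.57 = 30.23 ≈ 30.2 mm.
Rainfall = ε × PW = 0.52 × 30.2 = 15.7 mm.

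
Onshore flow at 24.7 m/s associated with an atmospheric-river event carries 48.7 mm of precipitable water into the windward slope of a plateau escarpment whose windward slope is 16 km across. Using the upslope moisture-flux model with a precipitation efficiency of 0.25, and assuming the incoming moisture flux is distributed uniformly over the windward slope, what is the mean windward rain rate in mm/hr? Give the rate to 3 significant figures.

R ≈ 67.7 mm/hr

Incoming column moisture flux per unit ridge length: F = V × PW = 24.7 × 48.7 = 1202.89 mm·m/s.
Spread over the 16 km slope with efficiency ε = 0.25: R = ε·F/W = 0.25 × 1202.89 / 16000 m = 1.880e-02 mm/s.
R = 1.880e-02 × 3600 = 67.7 mm/hr.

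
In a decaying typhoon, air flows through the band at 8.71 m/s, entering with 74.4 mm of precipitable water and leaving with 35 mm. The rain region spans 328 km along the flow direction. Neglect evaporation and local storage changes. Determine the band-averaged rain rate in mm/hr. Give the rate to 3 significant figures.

Column moisture flux per unit crosswind length is F = V × PW.
Inflow: F_in = 8.71 × 74.4 = 648.024 mm·m/s
Outflow: F_out = 8.71 × 35 = 304.85 mm·m/s
Steady-state rate R = (F_in − F_out)/L = (648.024 − 304.85) / 328000 m = 1.046e-03 mm/s.
R = 1.046e-03 × 3600 = 3.77 mm/hr.

R ≈ 3.77 mm/hr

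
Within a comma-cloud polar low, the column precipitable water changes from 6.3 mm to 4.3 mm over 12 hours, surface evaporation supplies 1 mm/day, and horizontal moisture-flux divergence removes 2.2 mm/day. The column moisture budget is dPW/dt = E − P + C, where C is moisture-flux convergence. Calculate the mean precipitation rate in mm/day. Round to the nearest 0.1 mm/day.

P ≈ 2.8 mm/day

dPW/dt = (4.3 − 6.3) mm / (12/24 day) = -4.000 mm/day.
P = E + C − dPW/dt = 1 + (-2.2) − (-4.000) = 2.8 mm/day.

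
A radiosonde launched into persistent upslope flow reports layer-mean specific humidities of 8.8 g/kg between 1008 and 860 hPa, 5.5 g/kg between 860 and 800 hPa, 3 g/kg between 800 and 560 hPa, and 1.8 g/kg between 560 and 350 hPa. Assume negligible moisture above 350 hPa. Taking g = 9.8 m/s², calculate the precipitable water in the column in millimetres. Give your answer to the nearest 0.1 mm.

PW ≈ 27.9 mm

Precipitable water is the column-integrated vapour mass per unit area: PW = (1/g) Σ q̄ Δp, with q in kg/kg and Δp in Pa (1 kg/m² of water = 1 mm).
Layer 1008–860 hPa: Δp = 148 hPa = 14800 Pa, q̄ = 0.0088 kg/kg → 0.0088 × 14800 / 9.8 = 13.29 mm
Layer 860–800 hPa: Δp = 60 hPa = 6000 Pa, q̄ = 0.0055 kg/kg → 0.0055 × 6000 / 9.8 = 3.37 mm
Layer 800–560 hPa: Δp = 240 hPa = 24000 Pa, q̄ = 0.003 kg/kg → 0.003 × 24000 / 9.8 = 7.35 mm
Layer 560–350 hPa: Δp = 210 hPa = 21000 Pa, q̄ = 0.0018 kg/kg → 0.0018 × 21000 / 9.8 = 3.86 mm
PW = 13.29 + 3.37 + 7.35 + 3.86 = 27.87 ≈ 27.9 mm.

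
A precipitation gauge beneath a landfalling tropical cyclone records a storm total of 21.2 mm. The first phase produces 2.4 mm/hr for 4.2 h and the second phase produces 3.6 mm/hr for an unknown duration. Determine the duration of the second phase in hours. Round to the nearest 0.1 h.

duration ≈ 3.1 h

Known phases: 2.4 × 4.2 = 10.08 mm.
Remaining depth = 21.2 − 10.08 = 11.12 mm.
Duration = 11.12 / 3.6 = 3.1 h.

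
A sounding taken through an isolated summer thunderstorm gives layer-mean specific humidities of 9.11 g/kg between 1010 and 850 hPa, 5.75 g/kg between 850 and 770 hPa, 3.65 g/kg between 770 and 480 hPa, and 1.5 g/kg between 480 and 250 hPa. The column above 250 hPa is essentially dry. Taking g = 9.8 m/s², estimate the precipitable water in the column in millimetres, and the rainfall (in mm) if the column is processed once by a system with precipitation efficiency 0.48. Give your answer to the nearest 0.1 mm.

PW ≈ 33.9 mm; rainfall ≈ 16.3 mm

Precipitable water is the column-integrated vapour mass per unit area: PW = (1/g) Σ q̄ Δp, with q in kg/kg and Δp in Pa (1 kg/m² of water = 1 mm).
Layer 1010–850 hPa: Δp = 160 hPa = 16000 Pa, q̄ = 0.00911 kg/kg → 0.00911 × 16000 / 9.8 = 14.87 mm
Layer 850–770 hPa: Δp = 80 hPa = 8000 Pa, q̄ = 0.00575 kg/kg → 0.00575 × 8000 / 9.8 = 4.69 mm
Layer 770–480 hPa: Δp = 290 hPa = 29000 Pa, q̄ = 0.00365 kg/kg → 0.00365 × 29000 / 9.8 = 10.80 mm
Layer 480–250 hPa: Δp = 230 hPa = 23000 Pa, q̄ = 0.0015 kg/kg → 0.0015 × 23000 / 9.8 = 3.52 mm
PW = 14.87 + 4.69 + 10.80 + 3.52 = 33.88 ≈ 33.9 mm.
Rainfall = ε × PW = 0.48 × 33.9 = 16.3 mm.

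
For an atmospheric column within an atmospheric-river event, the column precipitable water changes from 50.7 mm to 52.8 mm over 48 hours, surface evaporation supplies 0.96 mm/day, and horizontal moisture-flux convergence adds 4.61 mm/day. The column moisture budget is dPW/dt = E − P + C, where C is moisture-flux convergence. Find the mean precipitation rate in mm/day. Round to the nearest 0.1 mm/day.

P ≈ 4.5 mm/day

dPW/dt = (52.8 − 50.7) mm / (48/24 day) = +1.050 mm/day.
P = E + C − dPW/dt = 0.96 + (4.61) − (+1.050) = 4.5 mm/day.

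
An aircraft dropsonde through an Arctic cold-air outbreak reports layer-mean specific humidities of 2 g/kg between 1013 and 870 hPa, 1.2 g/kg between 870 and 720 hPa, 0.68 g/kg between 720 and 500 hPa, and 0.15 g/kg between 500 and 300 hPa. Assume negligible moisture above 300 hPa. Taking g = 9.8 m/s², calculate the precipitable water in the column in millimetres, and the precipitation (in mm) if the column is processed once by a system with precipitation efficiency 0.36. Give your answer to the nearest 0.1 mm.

Precipitable water is the column-integrated vapour mass per unit area: PW = (1/g) Σ q̄ Δp, with q in kg/kg and Δp in Pa (1 kg/m² of water = 1 mm).
Layer 1013–870 hPa: Δp = 143 hPa = 14300 Pa, q̄ = 0.002 kg/kg → 0.002 × 14300 / 9.8 = 2.92 mm
Layer 870–720 hPa: Δp = 150 hPa = 15000 Pa, q̄ = 0.0012 kg/kg → 0.0012 × 15000 / 9.8 = 1.84 mm
Layer 720–500 hPa: Δp = 220 hPa = 22000 Pa, q̄ = 0.00068 kg/kg → 0.00068 × 22000 / 9.8 = 1.53 mm
Layer 500–300 hPa: Δp = 200 hPa = 20000 Pa, q̄ = 0.00015 kg/kg → 0.00015 × 20000 / 9.8 = 0.31 mm
PW = 2.92 + 1.84 + 1.53 + 0.31 = 6.60 ≈ 6.6 mm.
Precipitation = ε × PW = 0.36 × 6.6 = 2.4 mm.

PW ≈ 6.6 mm; precipitation ≈ 2.4 mm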